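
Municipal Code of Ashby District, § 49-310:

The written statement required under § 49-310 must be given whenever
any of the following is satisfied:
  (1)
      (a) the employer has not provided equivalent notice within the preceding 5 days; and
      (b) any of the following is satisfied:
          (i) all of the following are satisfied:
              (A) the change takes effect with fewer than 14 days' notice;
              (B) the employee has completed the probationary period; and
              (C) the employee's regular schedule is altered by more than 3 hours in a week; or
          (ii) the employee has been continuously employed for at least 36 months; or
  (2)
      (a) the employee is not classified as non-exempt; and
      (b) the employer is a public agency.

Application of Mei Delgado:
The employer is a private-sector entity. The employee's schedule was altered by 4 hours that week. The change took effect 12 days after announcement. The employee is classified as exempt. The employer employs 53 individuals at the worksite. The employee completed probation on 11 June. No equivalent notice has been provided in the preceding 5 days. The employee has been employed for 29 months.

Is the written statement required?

Yes — required.

(a) no recent notice — satisfied.
(A) < 14 days' notice — satisfied.
(B) past probation — holds.
(C) schedule shift > 3h — met.
(i): T AND T AND T → true.
(ii) tenure ≥ 36 mo. — not met.
(b): T OR F → true.
So (1) is satisfied (T AND T).
(a) not (non-exempt) — satisfied.
(b) public agency — not met.
So (2) is not satisfied (T AND F).
Overall = T OR F = true.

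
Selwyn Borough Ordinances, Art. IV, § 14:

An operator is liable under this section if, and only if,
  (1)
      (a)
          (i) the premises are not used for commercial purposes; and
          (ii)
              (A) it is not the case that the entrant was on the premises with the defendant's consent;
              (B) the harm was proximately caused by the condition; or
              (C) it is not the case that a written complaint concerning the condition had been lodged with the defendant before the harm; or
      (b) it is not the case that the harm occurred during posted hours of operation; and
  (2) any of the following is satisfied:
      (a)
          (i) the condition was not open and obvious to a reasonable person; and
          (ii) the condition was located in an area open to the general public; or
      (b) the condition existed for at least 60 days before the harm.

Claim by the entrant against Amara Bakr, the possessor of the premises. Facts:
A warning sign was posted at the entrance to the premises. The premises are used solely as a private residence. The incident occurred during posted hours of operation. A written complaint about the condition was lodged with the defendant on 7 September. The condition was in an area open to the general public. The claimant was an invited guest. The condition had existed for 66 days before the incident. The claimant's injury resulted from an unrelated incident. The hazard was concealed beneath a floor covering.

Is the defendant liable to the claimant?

No — not liable.

(i) not (commercial use) — satisfied.
(A) not (consent to enter) — not satisfied.
(B) proximate cause — not satisfied.
(C) not (complaint lodged) — not satisfied.
(ii) = F OR F OR F = false.
(a): T AND F → false.
(b) not (during posted hours) — fails.
(1): F OR F → false.
(i) not open/obvious — satisfied.
(ii) public area — holds.
So (a) is satisfied (T AND T).
(b) condition ≥60 days old — satisfied.
(2): T OR T → true.
So Overall is not satisfied (F AND T).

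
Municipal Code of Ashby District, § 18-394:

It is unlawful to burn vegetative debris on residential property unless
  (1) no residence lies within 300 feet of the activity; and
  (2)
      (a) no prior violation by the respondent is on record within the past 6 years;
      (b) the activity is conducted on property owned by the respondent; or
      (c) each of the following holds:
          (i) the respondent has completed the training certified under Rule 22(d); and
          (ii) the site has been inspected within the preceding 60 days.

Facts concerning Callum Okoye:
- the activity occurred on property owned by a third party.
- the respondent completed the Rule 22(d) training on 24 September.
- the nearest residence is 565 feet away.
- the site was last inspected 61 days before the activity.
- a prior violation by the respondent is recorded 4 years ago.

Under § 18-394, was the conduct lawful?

No — unlawful.

(1) no residence in 300 ft — holds.
(a) no prior violation — not satisfied.
(b) own property — not met.
(i) training certified — met.
(ii) site inspected — not satisfied.
(c) = T AND F = false.
(2): F OR F OR F → false.
So Overall is not satisfied (T AND F).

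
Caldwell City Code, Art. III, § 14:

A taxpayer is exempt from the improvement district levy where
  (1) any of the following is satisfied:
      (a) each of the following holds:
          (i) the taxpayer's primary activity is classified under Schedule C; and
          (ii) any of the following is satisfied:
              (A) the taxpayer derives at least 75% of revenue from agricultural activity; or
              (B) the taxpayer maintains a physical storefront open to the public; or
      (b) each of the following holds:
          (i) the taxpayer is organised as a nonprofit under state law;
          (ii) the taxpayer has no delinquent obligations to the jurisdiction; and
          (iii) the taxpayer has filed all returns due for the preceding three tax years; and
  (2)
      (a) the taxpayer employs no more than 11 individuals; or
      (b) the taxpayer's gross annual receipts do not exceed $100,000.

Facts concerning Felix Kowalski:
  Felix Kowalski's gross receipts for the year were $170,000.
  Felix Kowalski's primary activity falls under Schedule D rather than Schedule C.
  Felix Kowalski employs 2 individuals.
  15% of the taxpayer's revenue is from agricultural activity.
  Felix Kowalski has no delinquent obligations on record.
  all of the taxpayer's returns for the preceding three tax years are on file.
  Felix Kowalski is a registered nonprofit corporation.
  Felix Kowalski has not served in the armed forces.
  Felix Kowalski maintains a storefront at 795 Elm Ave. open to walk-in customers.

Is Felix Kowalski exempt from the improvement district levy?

(i) Schedule C activity — fails.
(A) ≥75% agricultural — fails.
(B) has storefront — satisfied.
(ii): F OR T → true.
(a) = F AND T = false.
(i) nonprofit — met.
(ii) no delinquency — holds.
(iii) returns current — satisfied.
(b): T AND T AND T → true.
(1) = F OR T = true.
(a) ≤ 11 employees — met.
(b) receipts ≤ $100,000 — fails.
(2): T OR F → true.
Overall: T AND T → true.

Yes — exempt.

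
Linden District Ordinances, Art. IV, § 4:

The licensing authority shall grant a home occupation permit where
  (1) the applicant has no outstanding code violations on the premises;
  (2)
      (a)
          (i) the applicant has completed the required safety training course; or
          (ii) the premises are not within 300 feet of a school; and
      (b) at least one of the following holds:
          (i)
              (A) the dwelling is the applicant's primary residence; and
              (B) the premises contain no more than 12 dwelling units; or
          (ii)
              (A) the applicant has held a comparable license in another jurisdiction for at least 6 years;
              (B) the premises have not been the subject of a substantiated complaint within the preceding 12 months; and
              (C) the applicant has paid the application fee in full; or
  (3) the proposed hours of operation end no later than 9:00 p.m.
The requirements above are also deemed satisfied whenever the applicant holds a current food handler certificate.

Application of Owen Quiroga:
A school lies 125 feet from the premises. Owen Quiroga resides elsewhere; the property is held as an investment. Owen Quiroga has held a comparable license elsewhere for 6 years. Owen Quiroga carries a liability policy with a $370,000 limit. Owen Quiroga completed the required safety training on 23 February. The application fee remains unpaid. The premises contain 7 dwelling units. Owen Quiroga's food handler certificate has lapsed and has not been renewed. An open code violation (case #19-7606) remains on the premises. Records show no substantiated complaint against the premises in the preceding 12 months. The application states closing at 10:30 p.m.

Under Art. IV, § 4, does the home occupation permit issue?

No — denied.

(1) no code violations — not satisfied.
(i) safety training — met.
(ii) ≥300 ft from school — fails.
(a): T OR F → true.
(A) primary residence — not satisfied.
(B) ≤ 12 units — met.
(i) = F AND T = false.
(A) prior license ≥ 6 yr — holds.
(B) no complaint in 12 mo. — met.
(C) fee paid — not met.
(ii): T AND T AND F → false.
(b) = F OR F = false.
So (2) is not satisfied (T AND F).
(3) closes by 9 p.m. — fails.
Overall: F OR F OR F → false.
Exception (food handler cert.) — not satisfied.
Result: main false OR exception false → false.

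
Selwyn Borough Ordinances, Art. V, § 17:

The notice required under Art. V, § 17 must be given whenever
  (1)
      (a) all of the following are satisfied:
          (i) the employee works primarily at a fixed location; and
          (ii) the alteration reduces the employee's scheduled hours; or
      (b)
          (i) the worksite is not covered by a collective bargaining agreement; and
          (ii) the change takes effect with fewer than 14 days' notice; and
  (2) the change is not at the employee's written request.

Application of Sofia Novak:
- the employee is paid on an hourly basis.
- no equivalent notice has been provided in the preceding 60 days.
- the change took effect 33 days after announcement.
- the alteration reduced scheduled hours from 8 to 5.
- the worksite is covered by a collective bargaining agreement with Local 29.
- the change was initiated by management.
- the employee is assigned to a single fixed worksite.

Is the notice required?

Yes — required.

(i) fixed location — holds.
(ii) hours reduced — satisfied.
So (a) is satisfied (T AND T).
(i) no CBA — not satisfied.
(ii) < 14 days' notice — not met.
(b) = F AND F = false.
(1): T OR F → true.
(2) not employee-requested — satisfied.
So Overall is satisfied (T AND T).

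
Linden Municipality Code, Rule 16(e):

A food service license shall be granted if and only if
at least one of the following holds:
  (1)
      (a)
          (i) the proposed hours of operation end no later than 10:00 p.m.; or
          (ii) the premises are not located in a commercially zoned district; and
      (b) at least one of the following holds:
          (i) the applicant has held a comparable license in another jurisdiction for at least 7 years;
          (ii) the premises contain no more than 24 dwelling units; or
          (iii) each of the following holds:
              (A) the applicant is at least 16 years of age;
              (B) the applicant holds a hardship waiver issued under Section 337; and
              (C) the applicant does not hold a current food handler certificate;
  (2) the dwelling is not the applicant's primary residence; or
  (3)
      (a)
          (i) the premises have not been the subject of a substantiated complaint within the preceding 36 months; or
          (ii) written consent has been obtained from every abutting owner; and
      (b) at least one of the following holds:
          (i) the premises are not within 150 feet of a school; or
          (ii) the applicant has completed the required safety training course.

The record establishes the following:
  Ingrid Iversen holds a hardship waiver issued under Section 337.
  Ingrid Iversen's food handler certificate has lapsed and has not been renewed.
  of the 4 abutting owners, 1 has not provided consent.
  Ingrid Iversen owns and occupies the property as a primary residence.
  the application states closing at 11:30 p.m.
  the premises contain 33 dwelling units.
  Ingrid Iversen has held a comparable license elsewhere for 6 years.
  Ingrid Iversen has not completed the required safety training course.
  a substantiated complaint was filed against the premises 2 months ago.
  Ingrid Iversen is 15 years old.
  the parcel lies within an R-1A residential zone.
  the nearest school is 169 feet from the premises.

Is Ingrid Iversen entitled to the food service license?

(i) closes by 10 p.m. — fails.
(ii) not (commercially zoned) — holds.
(a): F OR T → true.
(i) prior license ≥ 7 yr — not met.
(ii) ≤ 24 units — fails.
(A) age ≥ 16 — not met.
(B) hardship waiver — satisfied.
(C) not (food handler cert.) — satisfied.
So (iii) is not satisfied (F AND T AND T).
(b): F OR F OR F → false.
(1) = T AND F = false.
(2) not (primary residence) — not satisfied.
(i) no complaint in 36 mo. — not satisfied.
(ii) all abutters consent — not satisfied.
(a) = F OR F = false.
(i) ≥150 ft from school — met.
(ii) safety training — not met.
(b) = T OR F = true.
(3): F AND T → false.
So Overall is not satisfied (F OR F OR F).

No — denied.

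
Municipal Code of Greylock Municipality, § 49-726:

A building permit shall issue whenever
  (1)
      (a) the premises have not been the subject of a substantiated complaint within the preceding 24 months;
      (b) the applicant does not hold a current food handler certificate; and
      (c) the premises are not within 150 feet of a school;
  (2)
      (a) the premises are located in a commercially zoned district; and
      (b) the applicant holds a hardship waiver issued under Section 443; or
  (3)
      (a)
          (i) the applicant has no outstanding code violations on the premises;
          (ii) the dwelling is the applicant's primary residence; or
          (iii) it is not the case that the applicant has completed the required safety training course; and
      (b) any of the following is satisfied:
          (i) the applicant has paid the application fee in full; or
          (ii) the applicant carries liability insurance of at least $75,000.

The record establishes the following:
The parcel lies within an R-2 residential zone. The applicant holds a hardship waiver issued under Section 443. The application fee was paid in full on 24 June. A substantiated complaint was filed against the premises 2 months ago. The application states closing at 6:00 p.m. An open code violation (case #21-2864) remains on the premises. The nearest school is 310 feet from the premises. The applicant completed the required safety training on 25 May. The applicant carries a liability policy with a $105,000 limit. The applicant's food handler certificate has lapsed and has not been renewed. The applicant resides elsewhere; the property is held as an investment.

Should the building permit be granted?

No — denied.

(a) no complaint in 24 mo. — not met.
(b) not (food handler cert.) — holds.
(c) ≥150 ft from school — satisfied.
So (1) is not satisfied (F AND T AND T).
(a) commercially zoned — not met.
(b) hardship waiver — met.
(2) = F AND T = false.
(i) no code violations — not met.
(ii) primary residence — not satisfied.
(iii) not (safety training) — not met.
So (a) is not satisfied (F OR F OR F).
(i) fee paid — satisfied.
(ii) insurance ≥ $75,000 — satisfied.
(b): T OR T → true.
(3): F AND T → false.
Overall = F OR F OR F = false.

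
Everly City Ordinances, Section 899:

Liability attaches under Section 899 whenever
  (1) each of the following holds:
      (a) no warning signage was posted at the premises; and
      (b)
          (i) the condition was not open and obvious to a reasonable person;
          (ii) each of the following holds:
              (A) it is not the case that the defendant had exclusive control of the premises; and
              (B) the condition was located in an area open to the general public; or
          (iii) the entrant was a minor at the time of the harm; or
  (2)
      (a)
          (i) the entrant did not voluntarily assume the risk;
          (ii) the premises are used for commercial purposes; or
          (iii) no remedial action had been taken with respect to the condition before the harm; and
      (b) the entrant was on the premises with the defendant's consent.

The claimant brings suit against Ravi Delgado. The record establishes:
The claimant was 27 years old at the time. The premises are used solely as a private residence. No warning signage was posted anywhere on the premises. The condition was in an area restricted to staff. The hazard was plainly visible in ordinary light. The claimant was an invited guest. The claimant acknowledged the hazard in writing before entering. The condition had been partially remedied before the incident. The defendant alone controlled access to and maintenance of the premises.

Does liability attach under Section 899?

No — not liable.

(a) no signage posted — satisfied.
(i) not open/obvious — not met.
(A) not (exclusive control) — fails.
(B) public area — fails.
(ii) = F AND F = false.
(iii) entrant a minor — fails.
(b): F OR F OR F → false.
(1) = T AND F = false.
(i) no assumed risk — not satisfied.
(ii) commercial use — not met.
(iii) no remedial action — not met.
(a) = F OR F OR F = false.
(b) consent to enter — satisfied.
(2): F AND T → false.
Overall = F OR F = false.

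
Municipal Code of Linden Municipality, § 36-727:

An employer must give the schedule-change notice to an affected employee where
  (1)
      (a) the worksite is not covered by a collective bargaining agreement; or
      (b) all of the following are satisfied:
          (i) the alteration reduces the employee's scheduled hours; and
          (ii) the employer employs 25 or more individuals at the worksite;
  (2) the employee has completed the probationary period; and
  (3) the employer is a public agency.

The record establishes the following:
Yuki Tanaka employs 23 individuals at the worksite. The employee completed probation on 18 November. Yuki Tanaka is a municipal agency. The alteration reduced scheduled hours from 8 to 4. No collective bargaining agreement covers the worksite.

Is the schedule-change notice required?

(a) no CBA — met.
(i) hours reduced — met.
(ii) ≥ 25 at site — not met.
(b): T AND F → false.
(1): T OR F → true.
(2) past probation — holds.
(3) public agency — holds.
Overall = T AND T AND T = true.

Yes — required.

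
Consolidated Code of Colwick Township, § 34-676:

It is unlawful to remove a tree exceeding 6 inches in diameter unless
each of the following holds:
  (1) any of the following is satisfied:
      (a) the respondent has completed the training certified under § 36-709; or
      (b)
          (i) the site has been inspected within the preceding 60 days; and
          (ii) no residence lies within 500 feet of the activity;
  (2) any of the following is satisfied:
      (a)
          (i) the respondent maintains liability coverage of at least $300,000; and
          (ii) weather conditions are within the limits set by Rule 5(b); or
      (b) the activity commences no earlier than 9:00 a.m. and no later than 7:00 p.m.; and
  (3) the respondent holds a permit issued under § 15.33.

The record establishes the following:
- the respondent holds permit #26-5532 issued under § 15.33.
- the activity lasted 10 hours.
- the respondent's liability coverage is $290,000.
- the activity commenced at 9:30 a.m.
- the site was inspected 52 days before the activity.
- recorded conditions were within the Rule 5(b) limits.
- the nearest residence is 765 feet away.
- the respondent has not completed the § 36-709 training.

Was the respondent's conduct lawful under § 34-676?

(a) training certified — fails.
(i) site inspected — satisfied.
(ii) no residence in 500 ft — satisfied.
So (b) is satisfied (T AND T).
(1) = F OR T = true.
(i) coverage ≥ $300,000 — not met.
(ii) weather ok — satisfied.
(a): F AND T → false.
(b) start within hours — satisfied.
(2): F OR T → true.
(3) holds permit — satisfied.
Overall: T AND T AND T → true.

Yes — lawful.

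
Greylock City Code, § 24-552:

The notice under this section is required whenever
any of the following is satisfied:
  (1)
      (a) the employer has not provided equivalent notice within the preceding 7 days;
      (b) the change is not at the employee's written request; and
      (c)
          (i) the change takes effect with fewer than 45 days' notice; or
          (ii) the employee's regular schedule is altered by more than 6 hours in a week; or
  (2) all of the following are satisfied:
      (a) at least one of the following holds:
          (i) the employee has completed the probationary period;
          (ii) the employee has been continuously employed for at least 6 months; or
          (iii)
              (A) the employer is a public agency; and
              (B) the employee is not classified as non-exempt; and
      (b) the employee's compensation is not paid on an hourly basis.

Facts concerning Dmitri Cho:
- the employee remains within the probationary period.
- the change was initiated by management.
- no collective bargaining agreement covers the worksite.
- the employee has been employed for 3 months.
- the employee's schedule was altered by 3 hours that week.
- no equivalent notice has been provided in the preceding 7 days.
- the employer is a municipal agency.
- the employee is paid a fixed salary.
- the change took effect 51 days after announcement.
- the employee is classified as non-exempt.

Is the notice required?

(a) no recent notice — met.
(b) not employee-requested — satisfied.
(i) < 45 days' notice — not met.
(ii) schedule shift > 6h — not met.
(c) = F OR F = false.
(1) = T AND T AND F = false.
(i) past probation — not met.
(ii) tenure ≥ 6 mo. — fails.
(A) public agency — satisfied.
(B) not (non-exempt) — not satisfied.
(iii) = T AND F = false.
(a): F OR F OR F → false.
(b) not (hourly-paid) — holds.
(2) = F AND T = false.
So Overall is not satisfied (F OR F).

No — not required.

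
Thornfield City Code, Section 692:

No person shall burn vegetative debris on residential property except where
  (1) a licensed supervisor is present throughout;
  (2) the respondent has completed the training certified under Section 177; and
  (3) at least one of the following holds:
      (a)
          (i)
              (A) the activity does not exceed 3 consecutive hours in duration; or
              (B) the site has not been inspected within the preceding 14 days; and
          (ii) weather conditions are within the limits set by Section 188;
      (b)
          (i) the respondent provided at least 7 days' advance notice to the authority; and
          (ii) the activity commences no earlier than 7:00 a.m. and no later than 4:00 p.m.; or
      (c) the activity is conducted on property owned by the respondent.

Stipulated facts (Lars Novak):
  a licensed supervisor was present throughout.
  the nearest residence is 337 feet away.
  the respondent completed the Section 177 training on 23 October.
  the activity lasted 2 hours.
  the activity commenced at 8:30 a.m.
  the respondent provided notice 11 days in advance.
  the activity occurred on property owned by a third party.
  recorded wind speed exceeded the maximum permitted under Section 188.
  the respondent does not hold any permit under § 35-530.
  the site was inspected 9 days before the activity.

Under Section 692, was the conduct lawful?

(1) supervisor present — met.
(2) training certified — holds.
(A) ≤ 3 hrs duration — satisfied.
(B) not (site inspected) — fails.
(i) = T OR F = true.
(ii) weather ok — fails.
(a) = T AND F = false.
(i) ≥7 days' notice — holds.
(ii) start within hours — holds.
So (b) is satisfied (T AND T).
(c) own property — fails.
So (3) is satisfied (F OR T OR F).
Overall: T AND T AND T → true.

Yes — lawful.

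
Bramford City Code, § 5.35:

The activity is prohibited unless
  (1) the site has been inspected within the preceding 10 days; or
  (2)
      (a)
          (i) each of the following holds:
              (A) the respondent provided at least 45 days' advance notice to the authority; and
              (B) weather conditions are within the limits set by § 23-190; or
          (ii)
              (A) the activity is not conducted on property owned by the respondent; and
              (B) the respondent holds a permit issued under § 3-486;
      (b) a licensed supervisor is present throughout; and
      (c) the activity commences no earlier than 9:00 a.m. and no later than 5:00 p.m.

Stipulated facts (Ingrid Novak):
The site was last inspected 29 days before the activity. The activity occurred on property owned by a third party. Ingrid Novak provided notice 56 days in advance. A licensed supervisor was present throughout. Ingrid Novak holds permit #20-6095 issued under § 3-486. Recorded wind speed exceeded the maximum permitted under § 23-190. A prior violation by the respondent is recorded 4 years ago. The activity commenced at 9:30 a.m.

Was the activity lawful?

(1) site inspected — not satisfied.
(A) ≥45 days' notice — met.
(B) weather ok — not met.
So (i) is not satisfied (T AND F).
(A) not (own property) — holds.
(B) holds permit — satisfied.
(ii): T AND T → true.
(a): F OR T → true.
(b) supervisor present — holds.
(c) start within hours — satisfied.
So (2) is satisfied (T AND T AND T).
So Overall is satisfied (F OR T).

Yes — lawful.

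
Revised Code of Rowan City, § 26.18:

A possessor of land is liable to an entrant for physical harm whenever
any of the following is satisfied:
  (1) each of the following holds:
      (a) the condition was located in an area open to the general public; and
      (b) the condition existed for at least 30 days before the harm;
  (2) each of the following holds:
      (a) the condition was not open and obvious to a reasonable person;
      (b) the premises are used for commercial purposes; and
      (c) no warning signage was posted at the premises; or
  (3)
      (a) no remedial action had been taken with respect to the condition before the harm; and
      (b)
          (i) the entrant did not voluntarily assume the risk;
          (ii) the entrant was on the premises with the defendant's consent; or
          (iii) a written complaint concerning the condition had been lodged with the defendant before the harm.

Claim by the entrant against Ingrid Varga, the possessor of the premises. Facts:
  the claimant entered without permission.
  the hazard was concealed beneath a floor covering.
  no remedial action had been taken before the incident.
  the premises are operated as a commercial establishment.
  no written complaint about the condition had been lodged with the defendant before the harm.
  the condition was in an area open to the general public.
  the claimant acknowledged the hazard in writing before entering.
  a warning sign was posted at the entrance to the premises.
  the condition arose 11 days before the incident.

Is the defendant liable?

(a) public area — satisfied.
(b) condition ≥30 days old — not met.
So (1) is not satisfied (T AND F).
(a) not open/obvious — holds.
(b) commercial use — satisfied.
(c) no signage posted — not satisfied.
(2): T AND T AND F → false.
(a) no remedial action — met.
(i) no assumed risk — not met.
(ii) consent to enter — not met.
(iii) complaint lodged — fails.
(b) = F OR F OR F = false.
(3): T AND F → false.
So Overall is not satisfied (F OR F OR F).

No — not liable.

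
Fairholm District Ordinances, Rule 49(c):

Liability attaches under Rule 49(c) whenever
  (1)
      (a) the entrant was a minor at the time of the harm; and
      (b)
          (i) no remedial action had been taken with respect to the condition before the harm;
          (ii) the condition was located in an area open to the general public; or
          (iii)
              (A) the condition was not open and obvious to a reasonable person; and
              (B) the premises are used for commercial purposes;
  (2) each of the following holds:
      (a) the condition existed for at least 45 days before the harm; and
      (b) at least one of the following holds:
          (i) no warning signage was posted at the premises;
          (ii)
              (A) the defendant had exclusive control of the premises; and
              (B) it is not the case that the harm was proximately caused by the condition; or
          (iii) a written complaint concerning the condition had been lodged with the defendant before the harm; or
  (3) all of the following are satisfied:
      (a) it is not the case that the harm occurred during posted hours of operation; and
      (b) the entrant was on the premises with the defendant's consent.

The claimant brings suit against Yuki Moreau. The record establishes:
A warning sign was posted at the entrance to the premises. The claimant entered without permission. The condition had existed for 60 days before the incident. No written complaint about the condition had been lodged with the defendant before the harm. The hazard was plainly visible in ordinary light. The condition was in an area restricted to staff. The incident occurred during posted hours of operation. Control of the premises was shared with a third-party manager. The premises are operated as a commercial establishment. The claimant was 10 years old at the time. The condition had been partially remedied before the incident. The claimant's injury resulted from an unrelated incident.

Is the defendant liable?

(a) entrant a minor — met.
(i) no remedial action — fails.
(ii) public area — not satisfied.
(A) not open/obvious — not met.
(B) commercial use — satisfied.
(iii): F AND T → false.
So (b) is not satisfied (F OR F OR F).
So (1) is not satisfied (T AND F).
(a) condition ≥45 days old — satisfied.
(i) no signage posted — not met.
(A) exclusive control — not met.
(B) not (proximate cause) — holds.
(ii) = F AND T = false.
(iii) complaint lodged — not met.
So (b) is not satisfied (F OR F OR F).
(2) = T AND F = false.
(a) not (during posted hours) — not satisfied.
(b) consent to enter — not satisfied.
(3): F AND F → false.
So Overall is not satisfied (F OR F OR F).

No — not liable.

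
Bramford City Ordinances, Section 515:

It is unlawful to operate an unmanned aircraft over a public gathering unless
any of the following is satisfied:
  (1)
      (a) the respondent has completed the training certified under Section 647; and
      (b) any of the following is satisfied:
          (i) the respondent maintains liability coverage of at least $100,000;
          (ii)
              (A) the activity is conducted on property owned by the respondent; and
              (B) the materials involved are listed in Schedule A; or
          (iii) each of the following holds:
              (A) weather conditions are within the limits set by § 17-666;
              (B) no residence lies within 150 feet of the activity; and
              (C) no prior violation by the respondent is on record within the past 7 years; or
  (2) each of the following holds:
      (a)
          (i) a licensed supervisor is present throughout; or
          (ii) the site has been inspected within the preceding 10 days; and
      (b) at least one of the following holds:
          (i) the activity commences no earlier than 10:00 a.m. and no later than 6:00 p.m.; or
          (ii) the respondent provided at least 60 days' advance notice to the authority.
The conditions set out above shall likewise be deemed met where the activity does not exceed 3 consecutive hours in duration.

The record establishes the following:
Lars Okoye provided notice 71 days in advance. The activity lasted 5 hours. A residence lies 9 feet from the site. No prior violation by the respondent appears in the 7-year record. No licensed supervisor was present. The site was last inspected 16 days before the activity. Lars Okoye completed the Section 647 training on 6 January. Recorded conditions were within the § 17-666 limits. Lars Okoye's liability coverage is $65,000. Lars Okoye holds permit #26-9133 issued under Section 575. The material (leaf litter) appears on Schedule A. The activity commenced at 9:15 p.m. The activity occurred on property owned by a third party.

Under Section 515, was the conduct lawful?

(a) training certified — holds.
(i) coverage ≥ $100,000 — not met.
(A) own property — fails.
(B) Schedule A material — met.
(ii): F AND T → false.
(A) weather ok — met.
(B) no residence in 150 ft — fails.
(C) no prior violation — satisfied.
So (iii) is not satisfied (T AND F AND T).
So (b) is not satisfied (F OR F OR F).
So (1) is not satisfied (T AND F).
(i) supervisor present — not met.
(ii) site inspected — not satisfied.
So (a) is not satisfied (F OR F).
(i) start within hours — not met.
(ii) ≥60 days' notice — holds.
(b) = F OR T = true.
So (2) is not satisfied (F AND T).
Overall: F OR F → false.
Exception (≤ 3 hrs duration) — not satisfied.
Result: main false OR exception false → false.

No — unlawful.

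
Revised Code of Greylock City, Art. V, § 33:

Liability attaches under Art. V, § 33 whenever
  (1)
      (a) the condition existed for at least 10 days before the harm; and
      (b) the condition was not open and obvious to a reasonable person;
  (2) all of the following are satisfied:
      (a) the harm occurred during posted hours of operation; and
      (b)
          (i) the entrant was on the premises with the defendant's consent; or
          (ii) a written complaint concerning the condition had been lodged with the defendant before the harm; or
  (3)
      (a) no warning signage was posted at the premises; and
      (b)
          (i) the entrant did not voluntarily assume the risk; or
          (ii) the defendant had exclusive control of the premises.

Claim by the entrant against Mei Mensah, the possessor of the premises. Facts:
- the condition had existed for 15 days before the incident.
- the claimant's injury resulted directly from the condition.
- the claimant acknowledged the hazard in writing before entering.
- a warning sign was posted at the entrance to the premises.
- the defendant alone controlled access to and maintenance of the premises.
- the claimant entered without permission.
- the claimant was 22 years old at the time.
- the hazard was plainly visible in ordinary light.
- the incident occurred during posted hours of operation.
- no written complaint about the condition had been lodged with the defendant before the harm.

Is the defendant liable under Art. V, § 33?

No — not liable.

(a) condition ≥10 days old — holds.
(b) not open/obvious — not satisfied.
So (1) is not satisfied (T AND F).
(a) during posted hours — holds.
(i) consent to enter — not satisfied.
(ii) complaint lodged — fails.
(b): F OR F → false.
(2): T AND F → false.
(a) no signage posted — not met.
(i) no assumed risk — not satisfied.
(ii) exclusive control — met.
So (b) is satisfied (F OR T).
(3) = F AND T = false.
Overall: F OR F OR F → false.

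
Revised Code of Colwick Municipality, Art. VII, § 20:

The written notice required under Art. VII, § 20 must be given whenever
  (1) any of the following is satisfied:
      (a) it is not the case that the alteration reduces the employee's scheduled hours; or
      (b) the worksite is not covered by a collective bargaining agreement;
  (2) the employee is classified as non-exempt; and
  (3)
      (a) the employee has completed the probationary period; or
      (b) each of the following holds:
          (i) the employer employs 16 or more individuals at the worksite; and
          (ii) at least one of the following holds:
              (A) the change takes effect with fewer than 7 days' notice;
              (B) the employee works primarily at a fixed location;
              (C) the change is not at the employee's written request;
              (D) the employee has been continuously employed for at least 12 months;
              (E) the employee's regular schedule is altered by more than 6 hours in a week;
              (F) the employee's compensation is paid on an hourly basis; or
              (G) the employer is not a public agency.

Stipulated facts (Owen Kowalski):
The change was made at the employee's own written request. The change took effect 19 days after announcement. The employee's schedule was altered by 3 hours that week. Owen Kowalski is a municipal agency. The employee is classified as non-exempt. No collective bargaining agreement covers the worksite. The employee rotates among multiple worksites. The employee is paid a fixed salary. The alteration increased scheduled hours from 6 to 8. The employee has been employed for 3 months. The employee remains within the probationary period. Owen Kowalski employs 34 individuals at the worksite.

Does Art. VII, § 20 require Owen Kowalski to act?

(a) not (hours reduced) — met.
(b) no CBA — met.
(1) = T OR T = true.
(2) non-exempt — holds.
(a) past probation — fails.
(i) ≥ 16 at site — satisfied.
(A) < 7 days' notice — not satisfied.
(B) fixed location — not met.
(C) not employee-requested — not satisfied.
(D) tenure ≥ 12 mo. — not satisfied.
(E) schedule shift > 6h — not satisfied.
(F) hourly-paid — not met.
(G) not (public agency) — not met.
(ii): F OR F OR F OR F OR F OR F OR F → false.
(b): T AND F → false.
(3): F OR F → false.
So Overall is not satisfied (T AND T AND F).

No — not required.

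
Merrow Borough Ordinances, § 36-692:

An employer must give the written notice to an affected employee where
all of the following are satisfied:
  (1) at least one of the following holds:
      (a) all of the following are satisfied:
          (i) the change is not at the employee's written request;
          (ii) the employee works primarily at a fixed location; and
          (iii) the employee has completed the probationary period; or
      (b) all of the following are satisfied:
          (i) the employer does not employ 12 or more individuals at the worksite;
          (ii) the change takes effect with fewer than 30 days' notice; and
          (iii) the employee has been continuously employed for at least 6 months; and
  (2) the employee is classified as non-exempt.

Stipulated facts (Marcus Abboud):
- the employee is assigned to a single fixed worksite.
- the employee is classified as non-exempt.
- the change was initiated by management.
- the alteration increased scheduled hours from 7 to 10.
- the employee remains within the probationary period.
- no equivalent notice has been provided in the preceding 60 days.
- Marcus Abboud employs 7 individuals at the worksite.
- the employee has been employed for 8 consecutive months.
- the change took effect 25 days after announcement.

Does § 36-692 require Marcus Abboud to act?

(i) not employee-requested — met.
(ii) fixed location — holds.
(iii) past probation — not satisfied.
So (a) is not satisfied (T AND T AND F).
(i) not (≥ 12 at site) — holds.
(ii) < 30 days' notice — holds.
(iii) tenure ≥ 6 mo. — holds.
(b) = T AND T AND T = true.
So (1) is satisfied (F OR T).
(2) non-exempt — satisfied.
Overall: T AND T → true.

Yes — required.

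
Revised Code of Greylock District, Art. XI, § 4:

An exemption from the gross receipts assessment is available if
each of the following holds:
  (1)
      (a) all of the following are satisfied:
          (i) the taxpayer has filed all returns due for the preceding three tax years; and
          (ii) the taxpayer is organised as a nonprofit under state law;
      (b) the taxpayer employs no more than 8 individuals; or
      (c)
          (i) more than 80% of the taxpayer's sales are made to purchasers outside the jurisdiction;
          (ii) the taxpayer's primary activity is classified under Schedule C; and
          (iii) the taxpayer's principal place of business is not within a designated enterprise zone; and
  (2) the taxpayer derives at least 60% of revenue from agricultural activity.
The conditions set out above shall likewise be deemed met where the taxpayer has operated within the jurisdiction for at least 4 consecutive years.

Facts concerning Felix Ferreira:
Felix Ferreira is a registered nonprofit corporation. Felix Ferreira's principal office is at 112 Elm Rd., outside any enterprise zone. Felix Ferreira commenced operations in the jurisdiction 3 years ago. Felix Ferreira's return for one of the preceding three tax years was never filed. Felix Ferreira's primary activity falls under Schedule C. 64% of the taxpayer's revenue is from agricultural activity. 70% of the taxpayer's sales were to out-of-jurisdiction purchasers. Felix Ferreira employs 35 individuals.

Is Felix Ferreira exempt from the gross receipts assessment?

No — not exempt.

(i) returns current — fails.
(ii) nonprofit — holds.
(a): F AND T → false.
(b) ≤ 8 employees — fails.
(i) >80% out-of-jur. sales — not met.
(ii) Schedule C activity — met.
(iii) not (in enterprise zone) — met.
(c): F AND T AND T → false.
(1): F OR F OR F → false.
(2) ≥60% agricultural — holds.
Overall = F AND T = false.
Exception (≥ 4 yrs in jurisdiction) — not satisfied.
Result: main false OR exception false → false.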